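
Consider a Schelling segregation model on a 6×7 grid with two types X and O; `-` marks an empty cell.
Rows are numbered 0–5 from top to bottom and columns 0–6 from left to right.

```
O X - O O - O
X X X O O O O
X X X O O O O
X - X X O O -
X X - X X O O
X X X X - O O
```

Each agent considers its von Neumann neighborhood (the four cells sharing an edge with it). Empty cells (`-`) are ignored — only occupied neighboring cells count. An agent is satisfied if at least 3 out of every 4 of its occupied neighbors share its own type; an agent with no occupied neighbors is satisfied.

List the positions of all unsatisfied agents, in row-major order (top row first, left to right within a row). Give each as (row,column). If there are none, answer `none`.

(0,0)O 0/2 unhappy
(0,1)X 1/2 unhappy
(0,3)O 2/2 ok
(0,4)O 2/2 ok
(0,6)O 1/1 ok
(1,0)X 2/3 unhappy
(1,1)X 4/4 ok
(1,2)X 2/3 unhappy
(1,3)O 3/4 ok
(1,4)O 4/4 ok
(1,5)O 3/3 ok
(1,6)O 3/3 ok
(2,0)X 3/3 ok
(2,1)X 3/3 ok
(2,2)X 3/4 ok
(2,3)O 2/4 unhappy
(2,4)O 4/4 ok
(2,5)O 4/4 ok
(2,6)O 2/2 ok
(3,0)X 2/2 ok
(3,2)X 2/2 ok
(3,3)X 2/4 unhappy
(3,4)O 2/4 unhappy
(3,5)O 3/3 ok
(4,0)X 3/3 ok
(4,1)X 2/2 ok
(4,3)X 3/3 ok
(4,4)X 1/3 unhappy
(4,5)O 3/4 ok
(4,6)O 2/2 ok
(5,0)X 2/2 ok
(5,1)X 3/3 ok
(5,2)X 2/2 ok
(5,3)X 2/2 ok
(5,5)O 2/2 ok
(5,6)O 2/2 ok

(0,0), (0,1), (1,0), (1,2), (2,3), (3,3), (3,4), (4,4)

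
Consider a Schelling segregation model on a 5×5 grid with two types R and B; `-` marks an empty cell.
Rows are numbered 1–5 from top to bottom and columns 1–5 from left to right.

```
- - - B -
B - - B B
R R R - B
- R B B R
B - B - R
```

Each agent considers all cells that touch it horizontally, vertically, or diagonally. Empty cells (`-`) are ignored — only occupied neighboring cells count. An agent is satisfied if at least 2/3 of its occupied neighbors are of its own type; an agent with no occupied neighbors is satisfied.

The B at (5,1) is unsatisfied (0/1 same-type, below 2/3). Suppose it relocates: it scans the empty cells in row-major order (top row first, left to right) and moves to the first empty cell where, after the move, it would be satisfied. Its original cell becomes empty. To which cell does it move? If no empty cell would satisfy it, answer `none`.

(1,1)

Vacating (5,1). Empty cells in order:
  (1,1): 1/1 same-type → satisfied — stop here.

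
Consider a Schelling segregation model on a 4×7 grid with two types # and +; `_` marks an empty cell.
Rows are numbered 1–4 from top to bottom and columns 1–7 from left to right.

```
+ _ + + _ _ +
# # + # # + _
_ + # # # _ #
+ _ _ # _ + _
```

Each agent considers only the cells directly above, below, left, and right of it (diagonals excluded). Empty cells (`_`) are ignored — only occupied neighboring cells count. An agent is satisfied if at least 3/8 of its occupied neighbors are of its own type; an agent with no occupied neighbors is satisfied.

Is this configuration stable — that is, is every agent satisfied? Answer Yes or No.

No

(1,1)+ 0/1 unhappy
(1,3)+ 2/2 ok
(1,4)+ 1/2 ok
(1,7)+ 0/0 ok
(2,1)# 1/2 ok
(2,2)# 1/3 unhappy
(2,3)+ 1/4 unhappy
(2,4)# 2/4 ok
(2,5)# 2/3 ok
(2,6)+ 0/1 unhappy
(3,2)+ 0/2 unhappy
(3,3)# 1/3 unhappy
(3,4)# 4/4 ok
(3,5)# 2/2 ok
(3,7)# 0/0 ok
(4,1)+ 0/0 ok
(4,4)# 1/1 ok
(4,6)+ 0/0 ok
For instance (1,1) has only 0/1 same-type neighbors, below 3/8.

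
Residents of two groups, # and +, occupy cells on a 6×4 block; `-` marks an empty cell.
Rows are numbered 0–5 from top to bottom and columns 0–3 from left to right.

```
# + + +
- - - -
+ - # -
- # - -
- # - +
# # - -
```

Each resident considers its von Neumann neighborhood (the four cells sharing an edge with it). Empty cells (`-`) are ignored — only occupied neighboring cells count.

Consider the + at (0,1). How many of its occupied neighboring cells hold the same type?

Occupied neighbors of (0,1): (0,0)=#, (0,2)=+.
Same type (+): 1 of 2.

1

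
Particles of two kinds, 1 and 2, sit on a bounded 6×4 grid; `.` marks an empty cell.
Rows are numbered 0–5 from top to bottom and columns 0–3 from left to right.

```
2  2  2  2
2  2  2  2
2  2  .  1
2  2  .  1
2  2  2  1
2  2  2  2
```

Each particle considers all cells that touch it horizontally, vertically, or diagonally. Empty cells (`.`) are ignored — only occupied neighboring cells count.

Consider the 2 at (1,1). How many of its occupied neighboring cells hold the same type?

Occupied neighbors of (1,1): (0,0)=2, (0,1)=2, (0,2)=2, (1,0)=2, (1,2)=2, (2,0)=2, (2,1)=2.
Same type (2): 7 of 7.

7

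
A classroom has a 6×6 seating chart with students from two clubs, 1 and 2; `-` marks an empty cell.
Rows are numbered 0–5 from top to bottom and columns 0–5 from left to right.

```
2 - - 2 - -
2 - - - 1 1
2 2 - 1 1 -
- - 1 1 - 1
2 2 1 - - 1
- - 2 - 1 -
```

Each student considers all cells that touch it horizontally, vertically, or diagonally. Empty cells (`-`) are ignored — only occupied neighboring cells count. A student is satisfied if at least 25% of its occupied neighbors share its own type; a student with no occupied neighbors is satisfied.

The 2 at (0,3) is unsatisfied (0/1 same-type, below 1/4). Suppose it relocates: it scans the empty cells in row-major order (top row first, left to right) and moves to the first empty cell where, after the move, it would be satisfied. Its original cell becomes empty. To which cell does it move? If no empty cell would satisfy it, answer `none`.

(0,1)

Vacating (0,3). Empty cells in order:
  (0,1): 2/2 same-type → satisfied — stop here.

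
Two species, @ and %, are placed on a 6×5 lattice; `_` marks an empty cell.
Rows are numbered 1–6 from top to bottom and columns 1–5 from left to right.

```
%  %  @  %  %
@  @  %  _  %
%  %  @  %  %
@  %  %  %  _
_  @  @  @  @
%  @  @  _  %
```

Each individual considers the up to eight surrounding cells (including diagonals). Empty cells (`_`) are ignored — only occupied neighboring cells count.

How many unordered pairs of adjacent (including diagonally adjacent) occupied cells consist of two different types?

Scan each occupied cell's neighbors to the right and below (and the two forward diagonals) so each pair is counted once.
From row 1: 7 unlike of 14 pairs (running 7/14).
From row 2: 6 unlike of 12 pairs (running 13/26).
From row 3: 7 unlike of 15 pairs (running 20/41).
From row 4: 9 unlike of 12 pairs (running 29/53).
From row 5: 3 unlike of 11 pairs (running 32/64).
From row 6: 1 unlike of 2 pairs (running 33/66).
Total adjacent occupied pairs: 66; unlike-type pairs: 33.

33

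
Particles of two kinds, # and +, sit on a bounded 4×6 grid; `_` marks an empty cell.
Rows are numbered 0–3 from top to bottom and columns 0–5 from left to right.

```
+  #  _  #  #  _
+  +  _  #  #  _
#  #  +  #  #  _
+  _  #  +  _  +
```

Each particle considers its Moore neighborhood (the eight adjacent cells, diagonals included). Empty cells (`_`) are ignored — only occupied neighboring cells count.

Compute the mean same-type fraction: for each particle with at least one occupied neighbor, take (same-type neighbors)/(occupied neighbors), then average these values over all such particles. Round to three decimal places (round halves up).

Row 0: (0,0)+ 2/3 · (0,1)# 0/3 · (0,3)# 3/3 · (0,4)# 3/3
Row 1: (1,0)+ 2/5 · (1,1)+ 3/6 · (1,3)# 5/6 · (1,4)# 5/5
Row 2: (2,0)# 1/4 · (2,1)# 2/6 · (2,2)+ 2/6 · (2,3)# 4/6 · (2,4)# 3/5
Row 3: (3,0)+ 0/2 · (3,2)# 2/4 · (3,3)+ 1/4 · (3,5)+ 0/1
Sum over 17 particles: 2/3 + 0/3 + 3/3 + 3/3 + 2/5 + 3/6 + 5/6 + 5/5 + 1/4 + 2/6 + 2/6 + 4/6 + 3/5 + 0/2 + 2/4 + 1/4 + 0/1 = 25/3; mean = 25/3 ÷ 17 = 25/51 = 0.490196… → 0.490.

0.490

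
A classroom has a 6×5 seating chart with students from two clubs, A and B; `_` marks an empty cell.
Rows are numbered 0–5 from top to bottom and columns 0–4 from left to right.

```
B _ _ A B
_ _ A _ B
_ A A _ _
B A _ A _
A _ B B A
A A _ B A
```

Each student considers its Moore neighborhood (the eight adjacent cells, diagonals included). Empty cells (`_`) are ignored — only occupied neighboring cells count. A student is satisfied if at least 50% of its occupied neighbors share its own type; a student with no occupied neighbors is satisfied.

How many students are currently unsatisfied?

5

Row 0: (0,0)B 0/0 satisfied · (0,3)A 1/3 not · (0,4)B 1/2 satisfied
Row 1: (1,2)A 3/3 satisfied · (1,4)B 1/2 satisfied
Row 2: (2,1)A 3/4 satisfied · (2,2)A 4/4 satisfied
Row 3: (3,0)B 0/3 not · (3,1)A 3/5 satisfied · (3,3)A 2/4 satisfied
Row 4: (4,0)A 3/4 satisfied · (4,2)B 2/5 not · (4,3)B 2/5 not · (4,4)A 2/4 satisfied
Row 5: (5,0)A 2/2 satisfied · (5,1)A 2/3 satisfied · (5,3)B 2/4 satisfied · (5,4)A 1/3 not
Unsatisfied: (0,3), (3,0), (4,2), (4,3), (5,4) — 5 in total.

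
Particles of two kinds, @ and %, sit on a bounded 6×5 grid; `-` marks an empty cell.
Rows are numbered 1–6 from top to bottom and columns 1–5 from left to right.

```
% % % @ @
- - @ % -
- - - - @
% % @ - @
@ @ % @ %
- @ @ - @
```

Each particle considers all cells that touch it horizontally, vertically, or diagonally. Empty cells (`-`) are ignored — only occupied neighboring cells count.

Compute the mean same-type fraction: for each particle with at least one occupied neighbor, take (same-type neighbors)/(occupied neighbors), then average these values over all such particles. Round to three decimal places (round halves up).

(1,1)% 1/1
(1,2)% 2/3
(1,3)% 2/4
(1,4)@ 2/4
(1,5)@ 1/2
(2,3)@ 1/4
(2,4)% 1/5
(3,5)@ 1/2
(4,1)% 1/3
(4,2)% 2/5
(4,3)@ 2/4
(4,5)@ 2/3
(5,1)@ 2/4
(5,2)@ 4/7
(5,3)% 1/6
(5,4)@ 4/6
(5,5)% 0/3
(6,2)@ 3/4
(6,3)@ 3/4
(6,5)@ 1/2
Sum over 20 particles: 1/1 + 2/3 + 2/4 + 2/4 + 1/2 + 1/4 + 1/5 + 1/2 + 1/3 + 2/5 + 2/4 + 2/3 + 2/4 + 4/7 + 1/6 + 4/6 + 0/3 + 3/4 + 3/4 + 1/2 = 1389/140; mean = 1389/140 ÷ 20 = 1389/2800 = 0.496071… → 0.496.

0.496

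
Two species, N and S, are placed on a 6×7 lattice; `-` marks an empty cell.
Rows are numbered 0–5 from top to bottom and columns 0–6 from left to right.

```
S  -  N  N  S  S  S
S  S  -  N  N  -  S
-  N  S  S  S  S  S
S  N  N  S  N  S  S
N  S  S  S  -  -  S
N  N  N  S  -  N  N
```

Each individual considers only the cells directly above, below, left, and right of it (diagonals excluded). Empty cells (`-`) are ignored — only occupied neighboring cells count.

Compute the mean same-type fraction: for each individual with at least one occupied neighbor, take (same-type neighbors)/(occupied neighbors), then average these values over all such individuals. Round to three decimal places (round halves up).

0.626

Row 0: (0,0)S 1/1 · (0,2)N 1/1 · (0,3)N 2/3 · (0,4)S 1/3 · (0,5)S 2/2 · (0,6)S 2/2
Row 1: (1,0)S 2/2 · (1,1)S 1/2 · (1,3)N 2/3 · (1,4)N 1/3 · (1,6)S 2/2
Row 2: (2,1)N 1/3 · (2,2)S 1/3 · (2,3)S 3/4 · (2,4)S 2/4 · (2,5)S 3/3 · (2,6)S 3/3
Row 3: (3,0)S 0/2 · (3,1)N 2/4 · (3,2)N 1/4 · (3,3)S 2/4 · (3,4)N 0/3 · (3,5)S 2/3 · (3,6)S 3/3
Row 4: (4,0)N 1/3 · (4,1)S 1/4 · (4,2)S 2/4 · (4,3)S 3/3 · (4,6)S 1/2
Row 5: (5,0)N 2/2 · (5,1)N 2/3 · (5,2)N 1/3 · (5,3)S 1/2 · (5,5)N 1/1 · (5,6)N 1/2
Sum over 35 individuals: 1/1 + 1/1 + 2/3 + 1/3 + 2/2 + 2/2 + 2/2 + 1/2 + 2/3 + 1/3 + 2/2 + 1/3 + 1/3 + 3/4 + 2/4 + 3/3 + 3/3 + 0/2 + 2/4 + 1/4 + 2/4 + 0/3 + 2/3 + 3/3 + 1/3 + 1/4 + 2/4 + 3/3 + 1/2 + 2/2 + 2/3 + 1/3 + 1/2 + 1/1 + 1/2 = 263/12; mean = 263/12 ÷ 35 = 263/420 = 0.626190… → 0.626.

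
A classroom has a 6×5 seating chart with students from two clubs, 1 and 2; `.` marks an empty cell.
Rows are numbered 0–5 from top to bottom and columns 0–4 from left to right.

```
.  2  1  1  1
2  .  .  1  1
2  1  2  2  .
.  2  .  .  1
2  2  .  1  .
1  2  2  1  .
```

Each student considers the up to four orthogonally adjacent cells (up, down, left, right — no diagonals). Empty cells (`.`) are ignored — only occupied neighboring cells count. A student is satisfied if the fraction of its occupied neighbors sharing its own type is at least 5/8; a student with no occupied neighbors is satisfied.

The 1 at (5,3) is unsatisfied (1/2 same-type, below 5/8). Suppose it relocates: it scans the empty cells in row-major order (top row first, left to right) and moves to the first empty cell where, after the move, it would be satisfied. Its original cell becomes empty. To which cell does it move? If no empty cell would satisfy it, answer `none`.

(1,2)

Vacating (5,3). Empty cells in order:
  (0,0): 0/2 same-type → still unsatisfied.
  (1,1): 1/3 same-type → still unsatisfied.
  (1,2): 2/3 same-type → satisfied — stop here.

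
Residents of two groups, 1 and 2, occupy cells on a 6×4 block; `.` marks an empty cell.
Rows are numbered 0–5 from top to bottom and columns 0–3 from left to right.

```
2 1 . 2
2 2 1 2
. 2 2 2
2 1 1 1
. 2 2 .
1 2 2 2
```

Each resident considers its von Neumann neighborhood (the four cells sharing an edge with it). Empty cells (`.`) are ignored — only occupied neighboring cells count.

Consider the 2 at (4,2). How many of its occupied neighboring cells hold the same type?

Occupied neighbors of (4,2): (3,2)=1, (5,2)=2, (4,1)=2.
Same type (2): 2 of 3.

2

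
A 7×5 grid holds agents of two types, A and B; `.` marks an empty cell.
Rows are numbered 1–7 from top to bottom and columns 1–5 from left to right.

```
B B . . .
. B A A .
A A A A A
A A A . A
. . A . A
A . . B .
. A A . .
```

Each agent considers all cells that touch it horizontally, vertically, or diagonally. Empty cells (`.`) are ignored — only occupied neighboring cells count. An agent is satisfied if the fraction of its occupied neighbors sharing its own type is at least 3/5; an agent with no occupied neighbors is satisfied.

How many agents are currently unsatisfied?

4

(1,1)B 2/2 ✓
(1,2)B 2/3 ✓
(2,2)B 2/6 ✗
(2,3)A 4/6 ✓
(2,4)A 4/4 ✓
(3,1)A 3/4 ✓
(3,2)A 6/7 ✓
(3,3)A 6/7 ✓
(3,4)A 6/6 ✓
(3,5)A 3/3 ✓
(4,1)A 3/3 ✓
(4,2)A 6/6 ✓
(4,3)A 5/5 ✓
(4,5)A 3/3 ✓
(5,3)A 2/3 ✓
(5,5)A 1/2 ✗
(6,1)A 1/1 ✓
(6,4)B 0/3 ✗
(7,2)A 2/2 ✓
(7,3)A 1/2 ✗
Unsatisfied: (2,2), (5,5), (6,4), (7,3) — 4 in total.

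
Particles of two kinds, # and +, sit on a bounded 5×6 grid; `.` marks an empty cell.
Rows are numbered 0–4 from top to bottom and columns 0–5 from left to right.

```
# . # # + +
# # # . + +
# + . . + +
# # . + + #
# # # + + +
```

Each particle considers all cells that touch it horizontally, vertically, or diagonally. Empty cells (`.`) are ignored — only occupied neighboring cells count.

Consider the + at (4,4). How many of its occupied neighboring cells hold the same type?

Occupied neighbors of (4,4): (3,3)=+, (3,4)=+, (3,5)=#, (4,3)=+, (4,5)=+.
Same type (+): 4 of 5.

4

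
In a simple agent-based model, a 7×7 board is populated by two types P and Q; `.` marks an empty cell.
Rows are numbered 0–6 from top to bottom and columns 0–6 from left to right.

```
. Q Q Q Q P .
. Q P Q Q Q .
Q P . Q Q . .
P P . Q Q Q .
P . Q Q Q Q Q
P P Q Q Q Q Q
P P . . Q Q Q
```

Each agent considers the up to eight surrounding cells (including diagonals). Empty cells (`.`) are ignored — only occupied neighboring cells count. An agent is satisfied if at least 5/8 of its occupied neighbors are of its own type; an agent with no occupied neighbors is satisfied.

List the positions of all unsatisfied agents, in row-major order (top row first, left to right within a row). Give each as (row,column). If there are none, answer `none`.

(0,1)Q 2/3 satisfied
(0,2)Q 4/5 satisfied
(0,3)Q 4/5 satisfied
(0,4)Q 4/5 satisfied
(0,5)P 0/3 not
(1,1)Q 3/5 not
(1,2)P 1/7 not
(1,3)Q 6/7 satisfied
(1,4)Q 6/7 satisfied
(1,5)Q 3/4 satisfied
(2,0)Q 1/4 not
(2,1)P 3/5 not
(2,3)Q 5/6 satisfied
(2,4)Q 7/7 satisfied
(3,0)P 3/4 satisfied
(3,1)P 3/5 not
(3,3)Q 6/6 satisfied
(3,4)Q 7/7 satisfied
(3,5)Q 5/5 satisfied
(4,0)P 4/4 satisfied
(4,2)Q 4/6 satisfied
(4,3)Q 7/7 satisfied
(4,4)Q 8/8 satisfied
(4,5)Q 7/7 satisfied
(4,6)Q 4/4 satisfied
(5,0)P 4/4 satisfied
(5,1)P 4/6 satisfied
(5,2)Q 3/5 not
(5,3)Q 6/6 satisfied
(5,4)Q 7/7 satisfied
(5,5)Q 8/8 satisfied
(5,6)Q 5/5 satisfied
(6,0)P 3/3 satisfied
(6,1)P 3/4 satisfied
(6,4)Q 4/4 satisfied
(6,5)Q 5/5 satisfied
(6,6)Q 3/3 satisfied

(0,5), (1,1), (1,2), (2,0), (2,1), (3,1), (5,2)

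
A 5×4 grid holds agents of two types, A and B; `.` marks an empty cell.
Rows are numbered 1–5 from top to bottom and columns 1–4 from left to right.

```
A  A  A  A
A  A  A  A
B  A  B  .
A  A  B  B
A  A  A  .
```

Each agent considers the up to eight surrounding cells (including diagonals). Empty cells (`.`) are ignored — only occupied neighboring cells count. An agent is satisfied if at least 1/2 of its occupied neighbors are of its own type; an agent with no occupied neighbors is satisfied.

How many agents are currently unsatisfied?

(1,1)A 3/3 satisfied
(1,2)A 5/5 satisfied
(1,3)A 5/5 satisfied
(1,4)A 3/3 satisfied
(2,1)A 4/5 satisfied
(2,2)A 6/8 satisfied
(2,3)A 6/7 satisfied
(2,4)A 3/4 satisfied
(3,1)B 0/5 not
(3,2)A 5/8 satisfied
(3,3)B 2/7 not
(4,1)A 4/5 satisfied
(4,2)A 5/8 satisfied
(4,3)B 2/6 not
(4,4)B 2/3 satisfied
(5,1)A 3/3 satisfied
(5,2)A 4/5 satisfied
(5,3)A 2/4 satisfied
Unsatisfied: (3,1), (3,3), (4,3) — 3 in total.

3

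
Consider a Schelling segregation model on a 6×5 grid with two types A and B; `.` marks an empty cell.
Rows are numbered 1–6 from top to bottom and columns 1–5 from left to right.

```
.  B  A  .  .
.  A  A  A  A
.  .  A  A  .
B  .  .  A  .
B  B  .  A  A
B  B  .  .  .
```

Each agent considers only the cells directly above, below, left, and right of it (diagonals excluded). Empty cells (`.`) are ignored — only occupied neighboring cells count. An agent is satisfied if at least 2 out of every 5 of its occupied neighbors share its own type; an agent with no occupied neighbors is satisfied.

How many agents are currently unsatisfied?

1

Row 1: (1,2)B 0/2 not · (1,3)A 1/2 satisfied
Row 2: (2,2)A 1/2 satisfied · (2,3)A 4/4 satisfied · (2,4)A 3/3 satisfied · (2,5)A 1/1 satisfied
Row 3: (3,3)A 2/2 satisfied · (3,4)A 3/3 satisfied
Row 4: (4,1)B 1/1 satisfied · (4,4)A 2/2 satisfied
Row 5: (5,1)B 3/3 satisfied · (5,2)B 2/2 satisfied · (5,4)A 2/2 satisfied · (5,5)A 1/1 satisfied
Row 6: (6,1)B 2/2 satisfied · (6,2)B 2/2 satisfied
Unsatisfied: (1,2) — 1 in total.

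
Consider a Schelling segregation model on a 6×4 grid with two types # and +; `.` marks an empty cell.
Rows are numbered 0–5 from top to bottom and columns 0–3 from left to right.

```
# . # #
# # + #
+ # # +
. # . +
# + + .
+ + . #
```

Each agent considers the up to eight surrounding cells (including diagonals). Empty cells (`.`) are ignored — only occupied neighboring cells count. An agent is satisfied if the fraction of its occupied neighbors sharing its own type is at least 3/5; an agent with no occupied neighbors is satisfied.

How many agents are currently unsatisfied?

7

Row 0: (0,0)# 2/2 satisfied · (0,2)# 3/4 satisfied · (0,3)# 2/3 satisfied
Row 1: (1,0)# 3/4 satisfied · (1,1)# 5/7 satisfied · (1,2)+ 1/7 not · (1,3)# 3/5 satisfied
Row 2: (2,0)+ 0/4 not · (2,1)# 4/6 satisfied · (2,2)# 4/7 not · (2,3)+ 2/4 not
Row 3: (3,1)# 3/6 not · (3,3)+ 2/3 satisfied
Row 4: (4,0)# 1/4 not · (4,1)+ 3/5 satisfied · (4,2)+ 3/5 satisfied
Row 5: (5,0)+ 2/3 satisfied · (5,1)+ 3/4 satisfied · (5,3)# 0/1 not
Unsatisfied: (1,2), (2,0), (2,2), (2,3), (3,1), (4,0), (5,3) — 7 in total.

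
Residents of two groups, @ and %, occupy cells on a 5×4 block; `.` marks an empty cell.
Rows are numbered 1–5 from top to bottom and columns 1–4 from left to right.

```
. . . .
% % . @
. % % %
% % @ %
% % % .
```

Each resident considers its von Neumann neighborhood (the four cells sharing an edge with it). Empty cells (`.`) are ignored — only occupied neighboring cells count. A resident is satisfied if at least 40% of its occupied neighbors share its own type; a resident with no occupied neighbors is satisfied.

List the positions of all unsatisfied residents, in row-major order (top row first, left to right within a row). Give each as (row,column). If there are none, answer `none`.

(2,4), (4,3)

Row 2: (2,1)% 1/1 ✓ · (2,2)% 2/2 ✓ · (2,4)@ 0/1 ✗
Row 3: (3,2)% 3/3 ✓ · (3,3)% 2/3 ✓ · (3,4)% 2/3 ✓
Row 4: (4,1)% 2/2 ✓ · (4,2)% 3/4 ✓ · (4,3)@ 0/4 ✗ · (4,4)% 1/2 ✓
Row 5: (5,1)% 2/2 ✓ · (5,2)% 3/3 ✓ · (5,3)% 1/2 ✓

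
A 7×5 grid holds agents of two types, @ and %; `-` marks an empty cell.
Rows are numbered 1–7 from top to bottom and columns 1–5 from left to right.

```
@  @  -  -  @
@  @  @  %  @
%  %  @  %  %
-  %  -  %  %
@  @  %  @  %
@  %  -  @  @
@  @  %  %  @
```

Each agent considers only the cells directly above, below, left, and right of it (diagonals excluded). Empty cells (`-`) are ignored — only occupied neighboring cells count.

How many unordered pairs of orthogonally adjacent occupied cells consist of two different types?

Scan each occupied cell's neighbors to the right and below so each pair is counted once.
Row 1: @(1,1)–@(1,2)= @(1,1)–@(2,1)= @(1,2)–@(2,2)= @(1,5)–@(2,5)=  → 0/4 unlike.
Row 2: @(2,1)–@(2,2)= @(2,1)–%(3,1)≠ @(2,2)–@(2,3)= @(2,2)–%(3,2)≠ @(2,3)–%(2,4)≠ @(2,3)–@(3,3)= %(2,4)–@(2,5)≠ %(2,4)–%(3,4)= @(2,5)–%(3,5)≠  → 5/9 unlike.
Row 3: %(3,1)–%(3,2)= %(3,2)–@(3,3)≠ %(3,2)–%(4,2)= @(3,3)–%(3,4)≠ %(3,4)–%(3,5)= %(3,4)–%(4,4)= %(3,5)–%(4,5)=  → 2/7 unlike.
Row 4: %(4,2)–@(5,2)≠ %(4,4)–%(4,5)= %(4,4)–@(5,4)≠ %(4,5)–%(5,5)=  → 2/4 unlike.
Row 5: @(5,1)–@(5,2)= @(5,1)–@(6,1)= @(5,2)–%(5,3)≠ @(5,2)–%(6,2)≠ %(5,3)–@(5,4)≠ @(5,4)–%(5,5)≠ @(5,4)–@(6,4)= %(5,5)–@(6,5)≠  → 5/8 unlike.
Row 6: @(6,1)–%(6,2)≠ @(6,1)–@(7,1)= %(6,2)–@(7,2)≠ @(6,4)–@(6,5)= @(6,4)–%(7,4)≠ @(6,5)–@(7,5)=  → 3/6 unlike.
Row 7: @(7,1)–@(7,2)= @(7,2)–%(7,3)≠ %(7,3)–%(7,4)= %(7,4)–@(7,5)≠  → 2/4 unlike.
Total adjacent occupied pairs: 42; unlike-type pairs: 19.

19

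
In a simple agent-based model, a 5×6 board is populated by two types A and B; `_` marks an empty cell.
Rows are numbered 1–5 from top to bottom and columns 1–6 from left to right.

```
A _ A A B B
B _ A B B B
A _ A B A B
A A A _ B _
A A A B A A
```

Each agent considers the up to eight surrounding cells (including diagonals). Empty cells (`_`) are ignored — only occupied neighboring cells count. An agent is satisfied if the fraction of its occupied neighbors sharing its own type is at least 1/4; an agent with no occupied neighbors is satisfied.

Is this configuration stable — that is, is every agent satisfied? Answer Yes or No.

No

(1,1)A 0/1 not
(1,3)A 2/3 satisfied
(1,4)A 2/5 satisfied
(1,5)B 4/5 satisfied
(1,6)B 3/3 satisfied
(2,1)B 0/2 not
(2,3)A 3/5 satisfied
(2,4)B 3/8 satisfied
(2,5)B 6/8 satisfied
(2,6)B 4/5 satisfied
(3,1)A 2/3 satisfied
(3,3)A 3/5 satisfied
(3,4)B 3/7 satisfied
(3,5)A 0/6 not
(3,6)B 3/4 satisfied
(4,1)A 4/4 satisfied
(4,2)A 7/7 satisfied
(4,3)A 4/6 satisfied
(4,5)B 3/6 satisfied
(5,1)A 3/3 satisfied
(5,2)A 5/5 satisfied
(5,3)A 3/4 satisfied
(5,4)B 1/4 satisfied
(5,5)A 1/3 satisfied
(5,6)A 1/2 satisfied
For instance (1,1) has only 0/1 same-type neighbors, below 1/4.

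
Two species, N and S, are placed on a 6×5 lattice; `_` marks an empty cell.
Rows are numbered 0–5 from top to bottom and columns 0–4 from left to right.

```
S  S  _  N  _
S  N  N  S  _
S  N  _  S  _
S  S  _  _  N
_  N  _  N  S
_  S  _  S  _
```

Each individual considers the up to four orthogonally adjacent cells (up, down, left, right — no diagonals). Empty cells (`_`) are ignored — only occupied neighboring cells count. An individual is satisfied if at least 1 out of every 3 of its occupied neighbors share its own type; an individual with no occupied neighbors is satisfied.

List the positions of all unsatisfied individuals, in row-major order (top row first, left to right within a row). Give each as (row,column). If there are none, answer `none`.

(0,0)S 2/2 ✓
(0,1)S 1/2 ✓
(0,3)N 0/1 ✗
(1,0)S 2/3 ✓
(1,1)N 2/4 ✓
(1,2)N 1/2 ✓
(1,3)S 1/3 ✓
(2,0)S 2/3 ✓
(2,1)N 1/3 ✓
(2,3)S 1/1 ✓
(3,0)S 2/2 ✓
(3,1)S 1/3 ✓
(3,4)N 0/1 ✗
(4,1)N 0/2 ✗
(4,3)N 0/2 ✗
(4,4)S 0/2 ✗
(5,1)S 0/1 ✗
(5,3)S 0/1 ✗

(0,3), (3,4), (4,1), (4,3), (4,4), (5,1), (5,3)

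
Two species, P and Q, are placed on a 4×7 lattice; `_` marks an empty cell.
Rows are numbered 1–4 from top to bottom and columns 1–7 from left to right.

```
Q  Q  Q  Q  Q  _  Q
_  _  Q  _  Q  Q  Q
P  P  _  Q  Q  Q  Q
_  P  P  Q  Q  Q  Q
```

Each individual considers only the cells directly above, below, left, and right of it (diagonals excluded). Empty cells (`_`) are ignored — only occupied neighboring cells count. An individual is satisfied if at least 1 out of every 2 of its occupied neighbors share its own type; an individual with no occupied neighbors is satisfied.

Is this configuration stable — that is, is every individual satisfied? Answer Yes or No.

(1,1)Q 1/1 ✓
(1,2)Q 2/2 ✓
(1,3)Q 3/3 ✓
(1,4)Q 2/2 ✓
(1,5)Q 2/2 ✓
(1,7)Q 1/1 ✓
(2,3)Q 1/1 ✓
(2,5)Q 3/3 ✓
(2,6)Q 3/3 ✓
(2,7)Q 3/3 ✓
(3,1)P 1/1 ✓
(3,2)P 2/2 ✓
(3,4)Q 2/2 ✓
(3,5)Q 4/4 ✓
(3,6)Q 4/4 ✓
(3,7)Q 3/3 ✓
(4,2)P 2/2 ✓
(4,3)P 1/2 ✓
(4,4)Q 2/3 ✓
(4,5)Q 3/3 ✓
(4,6)Q 3/3 ✓
(4,7)Q 2/2 ✓
All meet the threshold, so the configuration is stable.

Yes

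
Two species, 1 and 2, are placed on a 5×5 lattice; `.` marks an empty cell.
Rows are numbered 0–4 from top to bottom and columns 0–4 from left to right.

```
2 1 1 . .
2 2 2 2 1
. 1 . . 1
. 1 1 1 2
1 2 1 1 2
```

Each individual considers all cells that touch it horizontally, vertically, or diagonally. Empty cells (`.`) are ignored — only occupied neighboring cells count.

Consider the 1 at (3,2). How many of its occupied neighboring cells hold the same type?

5

Occupied neighbors of (3,2): (2,1)=1, (3,1)=1, (3,3)=1, (4,1)=2, (4,2)=1, (4,3)=1.
Same type (1): 5 of 6.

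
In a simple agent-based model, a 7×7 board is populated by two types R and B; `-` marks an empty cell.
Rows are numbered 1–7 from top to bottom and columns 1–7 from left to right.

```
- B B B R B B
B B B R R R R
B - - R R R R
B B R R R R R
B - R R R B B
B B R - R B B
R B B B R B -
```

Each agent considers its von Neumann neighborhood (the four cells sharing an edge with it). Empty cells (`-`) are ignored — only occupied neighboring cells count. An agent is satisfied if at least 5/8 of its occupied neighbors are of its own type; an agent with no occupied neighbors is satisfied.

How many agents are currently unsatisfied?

12

Row 1: (1,2)B 2/2 satisfied · (1,3)B 3/3 satisfied · (1,4)B 1/3 not · (1,5)R 1/3 not · (1,6)B 1/3 not · (1,7)B 1/2 not
Row 2: (2,1)B 2/2 satisfied · (2,2)B 3/3 satisfied · (2,3)B 2/3 satisfied · (2,4)R 2/4 not · (2,5)R 4/4 satisfied · (2,6)R 3/4 satisfied · (2,7)R 2/3 satisfied
Row 3: (3,1)B 2/2 satisfied · (3,4)R 3/3 satisfied · (3,5)R 4/4 satisfied · (3,6)R 4/4 satisfied · (3,7)R 3/3 satisfied
Row 4: (4,1)B 3/3 satisfied · (4,2)B 1/2 not · (4,3)R 2/3 satisfied · (4,4)R 4/4 satisfied · (4,5)R 4/4 satisfied · (4,6)R 3/4 satisfied · (4,7)R 2/3 satisfied
Row 5: (5,1)B 2/2 satisfied · (5,3)R 3/3 satisfied · (5,4)R 3/3 satisfied · (5,5)R 3/4 satisfied · (5,6)B 2/4 not · (5,7)B 2/3 satisfied
Row 6: (6,1)B 2/3 satisfied · (6,2)B 2/3 satisfied · (6,3)R 1/3 not · (6,5)R 2/3 satisfied · (6,6)B 3/4 satisfied · (6,7)B 2/2 satisfied
Row 7: (7,1)R 0/2 not · (7,2)B 2/3 satisfied · (7,3)B 2/3 satisfied · (7,4)B 1/2 not · (7,5)R 1/3 not · (7,6)B 1/2 not
Unsatisfied: (1,4), (1,5), (1,6), (1,7), (2,4), (4,2), (5,6), (6,3), (7,1), (7,4), (7,5), (7,6) — 12 in total.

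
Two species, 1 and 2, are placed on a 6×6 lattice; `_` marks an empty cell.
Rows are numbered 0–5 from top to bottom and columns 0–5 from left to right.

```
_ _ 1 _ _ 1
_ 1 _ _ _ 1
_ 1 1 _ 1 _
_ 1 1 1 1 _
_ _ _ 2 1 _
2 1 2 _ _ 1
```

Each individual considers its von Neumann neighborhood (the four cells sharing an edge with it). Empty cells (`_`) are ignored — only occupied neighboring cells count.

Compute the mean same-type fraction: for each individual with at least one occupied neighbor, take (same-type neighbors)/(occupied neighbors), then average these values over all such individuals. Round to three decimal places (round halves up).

Row 0: (0,2)1 — no occupied neighbors · (0,5)1 1/1
Row 1: (1,1)1 1/1 · (1,5)1 1/1
Row 2: (2,1)1 3/3 · (2,2)1 2/2 · (2,4)1 1/1
Row 3: (3,1)1 2/2 · (3,2)1 3/3 · (3,3)1 2/3 · (3,4)1 3/3
Row 4: (4,3)2 0/2 · (4,4)1 1/2
Row 5: (5,0)2 0/1 · (5,1)1 0/2 · (5,2)2 0/1 · (5,5)1 — no occupied neighbors
Sum over 15 individuals: 1/1 + 1/1 + 1/1 + 3/3 + 2/2 + 1/1 + 2/2 + 3/3 + 2/3 + 3/3 + 0/2 + 1/2 + 0/1 + 0/2 + 0/1 = 61/6; mean = 61/6 ÷ 15 = 61/90 = 0.677777… → 0.678.

0.678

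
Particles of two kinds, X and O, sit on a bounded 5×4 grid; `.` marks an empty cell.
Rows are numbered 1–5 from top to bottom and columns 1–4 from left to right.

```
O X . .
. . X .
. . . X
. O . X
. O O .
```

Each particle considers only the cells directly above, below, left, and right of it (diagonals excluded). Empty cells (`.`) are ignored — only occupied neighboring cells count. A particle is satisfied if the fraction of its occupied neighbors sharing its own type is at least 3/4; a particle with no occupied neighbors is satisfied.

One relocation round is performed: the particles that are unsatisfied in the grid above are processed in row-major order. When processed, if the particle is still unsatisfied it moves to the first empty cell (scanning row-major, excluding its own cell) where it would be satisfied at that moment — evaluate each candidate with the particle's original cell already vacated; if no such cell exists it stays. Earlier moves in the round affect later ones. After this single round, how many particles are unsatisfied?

Initially unsatisfied (in order): (1,1), (1,2).
  (1,1) → (1,4).
  (1,2): now satisfied by earlier moves; stays.
Resulting grid:
. X . O
. . X .
. . . X
. O . X
. O O .
All satisfied now.

0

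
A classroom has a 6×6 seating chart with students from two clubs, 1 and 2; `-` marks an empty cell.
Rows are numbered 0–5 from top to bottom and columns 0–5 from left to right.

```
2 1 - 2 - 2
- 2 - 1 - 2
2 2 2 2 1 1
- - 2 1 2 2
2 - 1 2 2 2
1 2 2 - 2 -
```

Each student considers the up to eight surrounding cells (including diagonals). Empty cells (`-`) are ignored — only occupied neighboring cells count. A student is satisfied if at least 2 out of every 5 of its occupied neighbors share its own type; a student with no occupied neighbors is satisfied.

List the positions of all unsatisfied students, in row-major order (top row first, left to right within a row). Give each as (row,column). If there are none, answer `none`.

Row 0: (0,0)2 1/2 ok · (0,1)1 0/2 unhappy · (0,3)2 0/1 unhappy · (0,5)2 1/1 ok
Row 1: (1,1)2 4/5 ok · (1,3)1 1/4 unhappy · (1,5)2 1/3 unhappy
Row 2: (2,0)2 2/2 ok · (2,1)2 4/4 ok · (2,2)2 4/6 ok · (2,3)2 3/6 ok · (2,4)1 3/7 ok · (2,5)1 1/4 unhappy
Row 3: (3,2)2 4/6 ok · (3,3)1 2/8 unhappy · (3,4)2 5/8 ok · (3,5)2 3/5 ok
Row 4: (4,0)2 1/2 ok · (4,2)1 1/5 unhappy · (4,3)2 5/7 ok · (4,4)2 5/6 ok · (4,5)2 4/4 ok
Row 5: (5,0)1 0/2 unhappy · (5,1)2 2/4 ok · (5,2)2 2/3 ok · (5,4)2 3/3 ok

(0,1), (0,3), (1,3), (1,5), (2,5), (3,3), (4,2), (5,0)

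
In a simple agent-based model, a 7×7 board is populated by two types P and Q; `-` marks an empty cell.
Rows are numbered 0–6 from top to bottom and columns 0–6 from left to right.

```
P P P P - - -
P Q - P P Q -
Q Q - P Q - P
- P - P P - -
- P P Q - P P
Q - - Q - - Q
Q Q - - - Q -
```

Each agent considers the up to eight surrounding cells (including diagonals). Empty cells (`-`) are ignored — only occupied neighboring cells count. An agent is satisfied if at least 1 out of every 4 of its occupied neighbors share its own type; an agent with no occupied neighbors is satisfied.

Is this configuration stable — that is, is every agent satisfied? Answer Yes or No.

No

(0,0)P 2/3 ✓
(0,1)P 3/4 ✓
(0,2)P 3/4 ✓
(0,3)P 3/3 ✓
(1,0)P 2/5 ✓
(1,1)Q 2/6 ✓
(1,3)P 4/5 ✓
(1,4)P 3/5 ✓
(1,5)Q 1/3 ✓
(2,0)Q 2/4 ✓
(2,1)Q 2/4 ✓
(2,3)P 4/5 ✓
(2,4)Q 1/6 ✗
(2,6)P 0/1 ✗
(3,1)P 2/4 ✓
(3,3)P 3/5 ✓
(3,4)P 3/5 ✓
(4,1)P 2/3 ✓
(4,2)P 3/5 ✓
(4,3)Q 1/4 ✓
(4,5)P 2/3 ✓
(4,6)P 1/2 ✓
(5,0)Q 2/3 ✓
(5,3)Q 1/2 ✓
(5,6)Q 1/3 ✓
(6,0)Q 2/2 ✓
(6,1)Q 2/2 ✓
(6,5)Q 1/1 ✓
For instance (2,4) has only 1/6 same-type neighbors, below 1/4.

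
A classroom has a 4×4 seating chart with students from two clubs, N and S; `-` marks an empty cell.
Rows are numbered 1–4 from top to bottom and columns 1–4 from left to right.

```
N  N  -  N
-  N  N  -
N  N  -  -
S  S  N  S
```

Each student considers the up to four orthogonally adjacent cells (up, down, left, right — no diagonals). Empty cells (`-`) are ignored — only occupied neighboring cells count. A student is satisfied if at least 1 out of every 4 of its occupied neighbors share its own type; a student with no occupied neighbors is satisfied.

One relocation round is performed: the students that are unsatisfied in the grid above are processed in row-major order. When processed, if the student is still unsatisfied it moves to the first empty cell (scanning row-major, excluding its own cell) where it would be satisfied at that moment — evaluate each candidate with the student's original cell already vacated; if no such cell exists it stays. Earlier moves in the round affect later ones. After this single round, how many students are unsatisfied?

0

Initially unsatisfied (in order): (4,3), (4,4).
  (4,3) → (1,3).
  (4,4): now satisfied by earlier moves; stays.
Resulting grid:
N N N N
- N N -
N N - -
S S - S
All satisfied now.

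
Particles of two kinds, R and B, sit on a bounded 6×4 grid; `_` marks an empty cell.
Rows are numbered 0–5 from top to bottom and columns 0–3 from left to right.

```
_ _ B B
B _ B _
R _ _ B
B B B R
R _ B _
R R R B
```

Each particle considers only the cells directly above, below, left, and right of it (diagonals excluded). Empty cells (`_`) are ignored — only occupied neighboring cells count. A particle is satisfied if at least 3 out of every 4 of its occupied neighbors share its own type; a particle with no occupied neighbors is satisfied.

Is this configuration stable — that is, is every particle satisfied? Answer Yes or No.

Row 0: (0,2)B 2/2 satisfied · (0,3)B 1/1 satisfied
Row 1: (1,0)B 0/1 not · (1,2)B 1/1 satisfied
Row 2: (2,0)R 0/2 not · (2,3)B 0/1 not
Row 3: (3,0)B 1/3 not · (3,1)B 2/2 satisfied · (3,2)B 2/3 not · (3,3)R 0/2 not
Row 4: (4,0)R 1/2 not · (4,2)B 1/2 not
Row 5: (5,0)R 2/2 satisfied · (5,1)R 2/2 satisfied · (5,2)R 1/3 not · (5,3)B 0/1 not
For instance (1,0) has only 0/1 same-type neighbors, below 3/4.

No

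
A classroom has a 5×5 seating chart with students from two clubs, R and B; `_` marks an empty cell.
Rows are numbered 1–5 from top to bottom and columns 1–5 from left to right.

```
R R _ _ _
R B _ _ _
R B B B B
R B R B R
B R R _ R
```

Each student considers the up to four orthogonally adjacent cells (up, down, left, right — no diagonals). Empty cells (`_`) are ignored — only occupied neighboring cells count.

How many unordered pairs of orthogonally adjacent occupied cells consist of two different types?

12

Scan each occupied cell's neighbors to the right and below so each pair is counted once.
From row 1: 1 unlike of 3 pairs (running 1/3).
From row 2: 1 unlike of 3 pairs (running 2/6).
From row 3: 3 unlike of 9 pairs (running 5/15).
From row 4: 6 unlike of 8 pairs (running 11/23).
From row 5: 1 unlike of 2 pairs (running 12/25).
Total adjacent occupied pairs: 25; unlike-type pairs: 12.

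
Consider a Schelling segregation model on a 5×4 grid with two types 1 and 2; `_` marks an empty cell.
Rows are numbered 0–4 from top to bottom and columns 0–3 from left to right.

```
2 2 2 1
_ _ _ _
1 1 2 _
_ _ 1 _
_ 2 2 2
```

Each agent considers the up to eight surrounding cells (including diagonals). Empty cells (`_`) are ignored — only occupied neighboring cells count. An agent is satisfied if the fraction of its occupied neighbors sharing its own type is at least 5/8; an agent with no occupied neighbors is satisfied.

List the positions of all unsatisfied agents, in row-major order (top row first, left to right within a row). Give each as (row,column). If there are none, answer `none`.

(0,2), (0,3), (2,2), (3,2), (4,1), (4,3)

(0,0)2 1/1 satisfied
(0,1)2 2/2 satisfied
(0,2)2 1/2 not
(0,3)1 0/1 not
(2,0)1 1/1 satisfied
(2,1)1 2/3 satisfied
(2,2)2 0/2 not
(3,2)1 1/5 not
(4,1)2 1/2 not
(4,2)2 2/3 satisfied
(4,3)2 1/2 not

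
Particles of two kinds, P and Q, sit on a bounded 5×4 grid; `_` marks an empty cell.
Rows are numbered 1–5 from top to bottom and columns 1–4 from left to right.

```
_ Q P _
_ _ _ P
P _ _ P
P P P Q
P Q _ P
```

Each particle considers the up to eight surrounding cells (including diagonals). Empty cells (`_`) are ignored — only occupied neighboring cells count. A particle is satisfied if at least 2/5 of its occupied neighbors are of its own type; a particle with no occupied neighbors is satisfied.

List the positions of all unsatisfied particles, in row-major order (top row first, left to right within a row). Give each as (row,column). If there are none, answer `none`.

(1,2), (4,4), (5,2)

(1,2)Q 0/1 not
(1,3)P 1/2 satisfied
(2,4)P 2/2 satisfied
(3,1)P 2/2 satisfied
(3,4)P 2/3 satisfied
(4,1)P 3/4 satisfied
(4,2)P 4/5 satisfied
(4,3)P 3/5 satisfied
(4,4)Q 0/3 not
(5,1)P 2/3 satisfied
(5,2)Q 0/4 not
(5,4)P 1/2 satisfied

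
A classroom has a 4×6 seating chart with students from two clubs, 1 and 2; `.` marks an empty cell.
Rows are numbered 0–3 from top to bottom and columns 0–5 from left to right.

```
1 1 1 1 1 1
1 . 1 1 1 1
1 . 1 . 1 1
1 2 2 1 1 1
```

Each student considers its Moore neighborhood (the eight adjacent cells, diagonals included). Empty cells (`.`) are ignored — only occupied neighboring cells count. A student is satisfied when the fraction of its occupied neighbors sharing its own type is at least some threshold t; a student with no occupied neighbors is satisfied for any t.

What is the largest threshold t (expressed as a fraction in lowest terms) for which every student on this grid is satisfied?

1/4

(0,0)1 2/2
(0,1)1 4/4
(0,2)1 4/4
(0,3)1 5/5
(0,4)1 5/5
(0,5)1 3/3
(1,0)1 3/3
(1,2)1 5/5
(1,3)1 7/7
(1,4)1 7/7
(1,5)1 5/5
(2,0)1 2/3
(2,2)1 3/5
(2,4)1 7/7
(2,5)1 5/5
(3,0)1 1/2
(3,1)2 1/4
(3,2)2 1/3
(3,3)1 3/4
(3,4)1 4/4
(3,5)1 3/3
The smallest same-type fraction is 1/4 at (3,1), which reduces to 1/4. Any threshold above that leaves this student unsatisfied.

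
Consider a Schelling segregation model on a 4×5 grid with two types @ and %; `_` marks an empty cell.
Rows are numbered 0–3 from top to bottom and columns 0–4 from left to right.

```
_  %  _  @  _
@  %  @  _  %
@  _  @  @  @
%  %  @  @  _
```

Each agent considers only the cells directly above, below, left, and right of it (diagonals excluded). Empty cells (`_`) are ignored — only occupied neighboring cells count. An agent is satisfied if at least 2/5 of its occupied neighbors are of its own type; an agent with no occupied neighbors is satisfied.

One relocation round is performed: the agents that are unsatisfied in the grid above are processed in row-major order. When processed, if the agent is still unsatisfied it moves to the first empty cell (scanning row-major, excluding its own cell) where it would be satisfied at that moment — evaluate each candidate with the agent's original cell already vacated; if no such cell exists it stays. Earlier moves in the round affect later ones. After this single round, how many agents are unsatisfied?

1

Initially unsatisfied (in order): (1,1), (1,4).
  (1,1) → (0,0).
  (1,4): no empty cell satisfies it; stays.
Resulting grid:
% % _ @ _
@ _ @ _ %
@ _ @ @ @
% % @ @ _
Unsatisfied now: (1,4).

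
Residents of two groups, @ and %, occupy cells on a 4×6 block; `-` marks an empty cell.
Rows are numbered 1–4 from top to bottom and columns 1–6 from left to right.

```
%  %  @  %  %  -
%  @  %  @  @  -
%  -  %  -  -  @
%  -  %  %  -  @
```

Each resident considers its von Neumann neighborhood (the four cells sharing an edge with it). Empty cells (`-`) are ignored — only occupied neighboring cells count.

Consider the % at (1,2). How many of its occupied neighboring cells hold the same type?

1

Occupied neighbors of (1,2): (2,2)=@, (1,1)=%, (1,3)=@.
Same type (%): 1 of 3.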